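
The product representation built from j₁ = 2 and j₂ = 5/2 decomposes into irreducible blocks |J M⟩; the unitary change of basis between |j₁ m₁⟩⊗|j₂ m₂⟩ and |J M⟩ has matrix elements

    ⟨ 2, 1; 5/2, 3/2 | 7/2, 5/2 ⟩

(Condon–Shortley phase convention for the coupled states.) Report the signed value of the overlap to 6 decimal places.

-0.125988

j₁+j₂−J=1  J+j₁−j₂=3  J−j₁+j₂=4  j₁+j₂+J+1=9
(j₁±m₁, j₂±m₂, J±M) = (3,1,4,1,6,1)
P² = 2304/7
sum k=0..1:
  [0] +1/48 = 1/48
  [1] −1/36 = -1/36
S = -1/144
C² = P²·S² = 1/63 ; C = -0.125988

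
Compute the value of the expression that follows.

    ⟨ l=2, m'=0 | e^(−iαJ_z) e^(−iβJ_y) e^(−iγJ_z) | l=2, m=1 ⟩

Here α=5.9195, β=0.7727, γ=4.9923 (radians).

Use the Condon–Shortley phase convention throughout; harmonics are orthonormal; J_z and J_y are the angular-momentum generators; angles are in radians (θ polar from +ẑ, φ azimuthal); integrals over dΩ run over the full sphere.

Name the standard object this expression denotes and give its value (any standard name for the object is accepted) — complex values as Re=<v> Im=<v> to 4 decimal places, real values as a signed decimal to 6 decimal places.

This is a Wigner D-matrix element — the rotation-matrix element ⟨l m'| R(α,β,γ) |l m⟩ in the angular-momentum basis.
D^2_{0,1}(5.9195,0.7727,4.9923) = e^{-i·0·5.9195}·d^2_{0,1}(0.7727)·e^{-i·1·4.9923}. Compute d first:
With c≡cos(β/2)=0.926291 and s≡sin(β/2)=0.376810, N=[2·2·6·1]^{1/2}=4.898979
The bounds max(0,m−m')=1 and min(l+m,l−m')=2 give 2 terms
  k=1: (−1)^0·4.8990/(2)·0.9263^3·0.3768^1 = +0.733567
  k=2: (−1)^1·4.8990/(2)·0.9263^1·0.3768^3 = -0.121392
d^2_{0,1}(0.7727) = +0.733567 -0.121392 = +0.612175
D = (+1.000000+0.000000i)·(+0.612175)·(+0.276270+0.961080i) = +0.169126+0.588349i

Wigner D-matrix element, Re=0.1691 Im=0.5883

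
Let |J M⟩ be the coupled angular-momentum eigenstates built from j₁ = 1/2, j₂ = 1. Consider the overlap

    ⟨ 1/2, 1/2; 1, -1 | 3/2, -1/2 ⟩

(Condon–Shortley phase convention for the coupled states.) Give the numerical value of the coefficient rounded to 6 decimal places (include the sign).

+√(1/3) = +0.577350

triangle: 0!*1!*2!/4! = 2/24
(j±m)!: 1!*0!*0!*2!*1!*2! = 4
prefactor² = (2J+1)*Δ*N² = 4/3
  k=0: +1/(0!*0!*0!*0!*1!*2!) = 1/2
Σ = 1/2  ⇒  CG² = 4/3*(1/2)² = 1/3
CG = +√(1/3) = +0.577350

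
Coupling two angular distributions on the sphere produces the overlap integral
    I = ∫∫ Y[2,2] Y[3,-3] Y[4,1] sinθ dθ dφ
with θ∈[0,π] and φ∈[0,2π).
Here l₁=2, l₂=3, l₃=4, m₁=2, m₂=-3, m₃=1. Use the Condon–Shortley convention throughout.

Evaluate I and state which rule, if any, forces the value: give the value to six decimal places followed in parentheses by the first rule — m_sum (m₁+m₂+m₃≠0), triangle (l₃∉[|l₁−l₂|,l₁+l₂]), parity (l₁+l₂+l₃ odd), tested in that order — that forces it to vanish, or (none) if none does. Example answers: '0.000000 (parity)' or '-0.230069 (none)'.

0.000000 (parity)

l₁+l₂+l₃=9 is odd: 3j(l;000)=0 ⇒ I=0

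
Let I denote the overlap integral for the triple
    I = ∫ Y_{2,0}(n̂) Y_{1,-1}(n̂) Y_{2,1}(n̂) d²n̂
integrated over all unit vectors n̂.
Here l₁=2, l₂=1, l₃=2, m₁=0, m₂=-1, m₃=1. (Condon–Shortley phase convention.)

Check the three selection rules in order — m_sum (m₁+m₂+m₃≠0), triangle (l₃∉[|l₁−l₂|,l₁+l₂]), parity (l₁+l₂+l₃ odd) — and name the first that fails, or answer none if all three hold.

parity

azimuthal sum: 0 − 1 + 1 = 0  ✓
1 ≤ 2 ≤ 3 (triangle on l)  ✓
L = 2 + 1 + 2 = 5 (odd)  ✗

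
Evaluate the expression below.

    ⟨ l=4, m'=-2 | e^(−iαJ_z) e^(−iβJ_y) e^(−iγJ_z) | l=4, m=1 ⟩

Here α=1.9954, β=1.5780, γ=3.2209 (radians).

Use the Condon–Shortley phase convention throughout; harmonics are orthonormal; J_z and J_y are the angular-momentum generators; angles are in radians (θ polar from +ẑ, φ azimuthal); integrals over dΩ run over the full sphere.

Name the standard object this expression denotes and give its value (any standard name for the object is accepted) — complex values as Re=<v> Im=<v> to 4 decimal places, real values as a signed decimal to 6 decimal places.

Wigner D-matrix element, Re=-0.1342 Im=-0.1301

This is a Wigner D-matrix element — the rotation-matrix element ⟨l m'| R(α,β,γ) |l m⟩ in the angular-momentum basis.
First d^4_{-2,1}(β=1.5780), then the phase factors e^{-i(-2)α} and e^{-i(1)γ}:
Half-angle: c=0.704555, s=0.709649. N=√(2·720·120·6)=1018.233765
k∈{3,4,5} keeps every argument non-negative
  k=3: (−1)^0·1018.2338/(72)·0.7046^5·0.7096^3 = +0.877448
  k=4: (−1)^1·1018.2338/(48)·0.7046^3·0.7096^5 = -1.335272
  k=5: (−1)^2·1018.2338/(240)·0.7046^1·0.7096^7 = +0.270930
d^4_{-2,1}(1.5780) = +0.877448 -1.335272 +0.270930 = -0.186894
Attach z-rotation phases: D = e^{-i(-2)(1.9954)}·(-0.186894)·e^{-i(1)(3.2209)} = -0.134186-0.130090i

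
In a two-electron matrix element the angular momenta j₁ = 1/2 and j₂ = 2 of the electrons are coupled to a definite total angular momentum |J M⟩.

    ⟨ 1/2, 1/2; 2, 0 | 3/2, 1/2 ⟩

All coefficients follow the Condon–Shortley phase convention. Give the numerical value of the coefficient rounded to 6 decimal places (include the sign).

+√(2/5) = +0.632456

triangle: 1!*0!*3!/5! = 6/120
(j±m)!: 1!*0!*2!*2!*2!*1! = 8
prefactor² = (2J+1)*Δ*N² = 8/5
  k=0: +1/(0!*1!*0!*2!*0!*1!) = 1/2
Σ = 1/2  ⇒  CG² = 8/5*(1/2)² = 2/5
CG = +√(2/5) = +0.632456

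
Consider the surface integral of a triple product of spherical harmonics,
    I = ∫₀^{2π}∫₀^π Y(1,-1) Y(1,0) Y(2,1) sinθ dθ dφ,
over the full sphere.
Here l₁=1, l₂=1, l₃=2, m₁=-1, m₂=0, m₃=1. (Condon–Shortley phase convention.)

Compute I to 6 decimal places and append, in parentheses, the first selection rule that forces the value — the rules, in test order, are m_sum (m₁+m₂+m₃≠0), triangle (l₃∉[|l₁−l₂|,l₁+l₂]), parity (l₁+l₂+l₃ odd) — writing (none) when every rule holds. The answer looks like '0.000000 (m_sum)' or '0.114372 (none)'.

Checks pass: Σm=0; 4 even; l₃=2∈[0,2].
(2·1+1)(2·1+1)(2·2+1) = 45
Δ: 0! 2! 2! / 5! → 1/30
sum: t=0:+1/1 = 1/1
3j²(1 1 2; 0 0 0) = Δ·Π!·Σ² = 2/15  (sign +1)
sum: t=0:+1/2 = 1/2
3j²(1 1 2; -1 0 1) = Δ·Π!·Σ² = 1/10  (sign -1)
combine: 4πI² = 45·2/15·1/10 = 3/5
take √, sign -1: I = -0.21850969
No selection rule forces the value: the integral is nonzero (none).

-0.218510 (none)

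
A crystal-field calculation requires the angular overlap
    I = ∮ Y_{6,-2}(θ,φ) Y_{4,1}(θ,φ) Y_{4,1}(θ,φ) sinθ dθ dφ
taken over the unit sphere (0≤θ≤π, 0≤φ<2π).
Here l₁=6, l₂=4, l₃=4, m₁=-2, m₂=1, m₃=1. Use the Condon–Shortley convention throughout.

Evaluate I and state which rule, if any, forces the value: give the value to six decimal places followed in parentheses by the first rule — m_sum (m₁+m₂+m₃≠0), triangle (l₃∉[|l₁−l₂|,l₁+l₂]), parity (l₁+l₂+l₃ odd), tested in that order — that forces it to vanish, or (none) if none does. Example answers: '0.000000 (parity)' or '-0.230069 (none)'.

Rules hold: Σm=0, L=14 even, 2≤4≤10.
N = 13·9·9 = 1053
Δ = 6!·6!·2!/15! = 1/1261260
Racah Σ t=2..4: t=2:+1/4608 t=3:−1/1296 t=4:+1/4608 = -7/20736
⇒ 3j(6 4 4; 0 0 0)² = 20/1287, sgn -1
Racah Σ t=3..5: t=3:−1/8640 t=4:+1/2304 t=5:−1/8640 = 7/34560
⇒ 3j(6 4 4; -2 1 1)² = 7/429, sgn -1
4πI² = N·(3j₀)²·(3jₘ)² = 420/1573
I = +1·√(0.267006/4π) = 0.14576570
No selection rule forces the value: the integral is nonzero (none).

0.145766 (none)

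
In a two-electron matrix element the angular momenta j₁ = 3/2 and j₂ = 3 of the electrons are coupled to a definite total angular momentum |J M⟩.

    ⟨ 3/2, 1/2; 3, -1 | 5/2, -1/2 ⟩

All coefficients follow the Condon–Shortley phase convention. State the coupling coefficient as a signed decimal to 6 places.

−√(1/70) = -0.119523

j₁+j₂−J=2  J+j₁−j₂=1  J−j₁+j₂=4  j₁+j₂+J+1=8
(j₁±m₁, j₂±m₂, J±M) = (2,1,2,4,2,3)
P² = 288/35
sum k=0..1:
  [0] +1/8 = 1/8
  [1] −1/6 = -1/6
S = -1/24
C² = P²·S² = 1/70 ; C = -0.119523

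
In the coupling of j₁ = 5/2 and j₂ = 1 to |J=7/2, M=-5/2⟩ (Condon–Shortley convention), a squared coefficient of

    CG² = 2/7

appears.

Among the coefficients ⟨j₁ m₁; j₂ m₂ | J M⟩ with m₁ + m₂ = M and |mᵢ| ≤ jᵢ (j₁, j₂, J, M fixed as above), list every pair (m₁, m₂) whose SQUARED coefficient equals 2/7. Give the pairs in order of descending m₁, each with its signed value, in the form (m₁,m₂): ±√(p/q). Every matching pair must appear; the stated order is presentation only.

Admissible pairs with m₁+m₂ = M = -5/2: (-5/2,0), (-3/2,-1)
  (m₁,m₂)=(-3/2,-1): CG² = 5/7, CG = +√(5/7)
  (m₁,m₂)=(-5/2,0): CG² = 2/7, CG = +√(2/7)   ← matches the target
Pairs with CG² = 2/7: (-5/2,0): +√(2/7)

(-5/2,0): +√(2/7)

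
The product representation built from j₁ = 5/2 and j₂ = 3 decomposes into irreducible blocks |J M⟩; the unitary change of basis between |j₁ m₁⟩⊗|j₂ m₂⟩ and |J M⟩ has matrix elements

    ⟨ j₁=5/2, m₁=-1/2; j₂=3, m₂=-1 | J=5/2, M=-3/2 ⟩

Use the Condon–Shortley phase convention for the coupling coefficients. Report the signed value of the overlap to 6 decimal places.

triangle: 3!·2!·3!/9! = 72/362880
(j±m)!: 2!·3!·2!·4!·1!·4! = 13824
prefactor² = (2J+1)·Δ·N² = 576/35
  k=1: −1/(1!·2!·2!·1!·0!·2!) = -1/8
  k=2: +1/(2!·1!·1!·0!·1!·3!) = 1/12
Σ = -1/24  ⇒  CG² = 576/35·(-1/24)² = 1/35
CG = −√(1/35) = -0.169031

−√(1/35) = -0.169031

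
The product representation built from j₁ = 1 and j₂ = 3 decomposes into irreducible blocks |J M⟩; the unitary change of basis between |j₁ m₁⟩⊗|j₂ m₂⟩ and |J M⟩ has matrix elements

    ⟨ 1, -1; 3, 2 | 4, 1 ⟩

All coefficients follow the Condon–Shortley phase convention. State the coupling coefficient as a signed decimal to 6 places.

+0.327327

j₁+j₂−J=0  J+j₁−j₂=2  J−j₁+j₂=6  j₁+j₂+J+1=9
(j₁±m₁, j₂±m₂, J±M) = (0,2,5,1,5,3)
P² = 43200/7
sum k=0..0:
  [0] +1/240 = 1/240
S = 1/240
C² = P²·S² = 3/28 ; C = +0.327327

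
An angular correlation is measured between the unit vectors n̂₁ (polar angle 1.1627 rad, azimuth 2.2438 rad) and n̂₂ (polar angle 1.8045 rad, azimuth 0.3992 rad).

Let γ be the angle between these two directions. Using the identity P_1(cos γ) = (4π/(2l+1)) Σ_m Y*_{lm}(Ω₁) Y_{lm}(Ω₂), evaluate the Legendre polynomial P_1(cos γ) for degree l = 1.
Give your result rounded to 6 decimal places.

-0.333349

Addition theorem: P_1(cos γ) = (4π/3) Σ_m Y*_{lm}(Ω₁) Y_{lm}(Ω₂), m = −1…1:
  term(m=-1) = -0.028820+0.102615i   from Y*(Ω₁)=-0.197674+0.247974i, Y(Ω₂)=+0.309675-0.130637i
  term(m=+0) = -0.021941+0.000000i   from Y*(Ω₁)=+0.193908-0.000000i, Y(Ω₂)=-0.113152+0.000000i
  term(m=+1) = -0.028820-0.102615i   from Y*(Ω₁)=+0.197674+0.247974i, Y(Ω₂)=-0.309675-0.130637i
Σ over m = -0.079581+0.000000i; ×(4π/3) → -0.333349+0.000000i. Real part: -0.333349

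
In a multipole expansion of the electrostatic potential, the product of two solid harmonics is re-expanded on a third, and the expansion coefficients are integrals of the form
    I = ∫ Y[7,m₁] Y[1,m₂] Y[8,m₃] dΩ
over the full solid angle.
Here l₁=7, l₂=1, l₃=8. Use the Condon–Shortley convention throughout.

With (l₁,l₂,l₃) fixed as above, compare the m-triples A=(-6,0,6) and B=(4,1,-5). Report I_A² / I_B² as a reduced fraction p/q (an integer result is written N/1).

14/39

l's match ⇒ only the (l;m) 3-j factors differ between A and B.
A: triangle coeff Δ(7,1,8) = 1/2040; Σ_t [0,0]: t=0:+1/6227020800 = 1/6227020800; (3j)²=7/510 [(7 1 8; -6 0 6)], sign=+1
B: triangle coeff Δ(7,1,8) = 1/2040; Σ_t [0,0]: t=0:+1/479001600 = 1/479001600; (3j)²=13/340 [(7 1 8; 4 1 -5)], sign=-1
I_A²/I_B² = (7/510)/(13/340) = 14/39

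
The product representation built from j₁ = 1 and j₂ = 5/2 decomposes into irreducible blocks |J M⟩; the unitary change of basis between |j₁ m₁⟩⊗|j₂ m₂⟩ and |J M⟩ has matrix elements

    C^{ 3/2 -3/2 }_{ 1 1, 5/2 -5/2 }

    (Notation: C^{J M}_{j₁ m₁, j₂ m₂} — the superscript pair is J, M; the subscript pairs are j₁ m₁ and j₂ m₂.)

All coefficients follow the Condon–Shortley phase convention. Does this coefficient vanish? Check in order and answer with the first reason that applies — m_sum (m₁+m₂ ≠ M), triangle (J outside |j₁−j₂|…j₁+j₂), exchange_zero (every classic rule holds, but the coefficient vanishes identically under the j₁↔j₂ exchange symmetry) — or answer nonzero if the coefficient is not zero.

nonzero

m-sum: m₁+m₂ = 1+(-5/2) = -3/2, M = -3/2  ✓
triangle: |j₁−j₂| = 3/2 ≤ J = 3/2 ≤ j₁+j₂ = 7/2  ✓
exchange: j₁≠j₂ or m₁≠m₂ — the exchange symmetry imposes no constraint here
value check: CG = +√(2/3) = +0.816497 ≠ 0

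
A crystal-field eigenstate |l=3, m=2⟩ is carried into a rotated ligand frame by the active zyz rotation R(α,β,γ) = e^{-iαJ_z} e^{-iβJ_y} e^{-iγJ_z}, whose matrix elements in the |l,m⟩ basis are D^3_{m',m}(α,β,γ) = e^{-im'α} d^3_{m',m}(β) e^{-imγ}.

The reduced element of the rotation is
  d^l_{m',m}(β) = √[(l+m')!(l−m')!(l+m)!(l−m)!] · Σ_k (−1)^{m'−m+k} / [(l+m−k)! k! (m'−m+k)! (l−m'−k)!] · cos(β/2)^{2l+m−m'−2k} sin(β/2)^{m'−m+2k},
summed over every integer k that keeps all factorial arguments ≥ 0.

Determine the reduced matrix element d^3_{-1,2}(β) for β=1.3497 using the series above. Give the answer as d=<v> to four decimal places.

d^3_{-1,2}(β=1.3497) via the finite sum:
Half-angle: c=0.780801, s=0.624780. N=√(2·24·120·1)=75.894664
Admissible k: 3..4 (factorial args all ≥0)
  k=3: (−1)^0·75.8947/(12)·0.7808^3·0.6248^3 = +0.734230
  k=4: (−1)^1·75.8947/(24)·0.7808^1·0.6248^5 = -0.235059
d^3_{-1,2}(1.3497) = +0.734230 -0.235059 = +0.499172

d=0.4992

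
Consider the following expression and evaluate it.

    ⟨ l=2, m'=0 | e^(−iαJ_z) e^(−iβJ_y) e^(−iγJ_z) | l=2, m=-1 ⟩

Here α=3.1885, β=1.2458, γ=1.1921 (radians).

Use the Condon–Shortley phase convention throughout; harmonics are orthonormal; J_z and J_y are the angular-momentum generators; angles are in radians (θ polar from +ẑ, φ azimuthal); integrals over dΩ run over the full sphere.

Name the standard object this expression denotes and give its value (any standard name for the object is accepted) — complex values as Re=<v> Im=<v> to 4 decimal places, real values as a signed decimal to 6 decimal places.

Wigner D-matrix element, Re=-0.1370 Im=-0.3443

This is a Wigner D-matrix element — the rotation-matrix element ⟨l m'| R(α,β,γ) |l m⟩ in the angular-momentum basis.
Split into d^2_{0,-1}(β=1.2458) × two z-phases.
With c≡cos(β/2)=0.812190 and s≡sin(β/2)=0.583393, N=[2·2·1·6]^{1/2}=4.898979
Admissible k: 0..1 (factorial args all ≥0)
  k=0: (−1)^1·4.8990/(2)·0.8122^3·0.5834^1 = -0.765614
  k=1: (−1)^2·4.8990/(2)·0.8122^1·0.5834^3 = +0.395018
d^2_{0,-1}(1.2458) = -0.765614 +0.395018 = -0.370596
Attach z-rotation phases: D = e^{-i(0)(3.1885)}·(-0.370596)·e^{-i(-1)(1.1921)} = -0.137013-0.344338i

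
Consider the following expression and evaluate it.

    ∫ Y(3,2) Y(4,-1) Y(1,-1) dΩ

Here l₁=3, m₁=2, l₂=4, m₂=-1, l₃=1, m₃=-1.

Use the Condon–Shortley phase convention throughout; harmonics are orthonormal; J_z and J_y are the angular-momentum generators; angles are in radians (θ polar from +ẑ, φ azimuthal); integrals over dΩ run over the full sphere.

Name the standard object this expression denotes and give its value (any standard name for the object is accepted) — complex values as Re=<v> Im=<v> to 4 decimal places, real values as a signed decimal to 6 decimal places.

Gaunt coefficient, -0.106622

This is a Gaunt coefficient — the integral of a triple product of spherical harmonics over the sphere.
m-sum 0 ✓  L=8 even ✓  1≤1≤7 ✓
Π(2lᵢ+1) = 7×9×3 = 189
triangle coeff Δ(3,4,1) = 1/252
Σ_t [3,3]: t=3:−1/36 = -1/36
(3j)²=4/63 [(3 4 1; 0 0 0)], sign=+1
Σ_t [1,1]: t=1:−1/240 = -1/240
(3j)²=1/84 [(3 4 1; 2 -1 -1)], sign=-1
⇒ 4πI² = 1/7
I = (-1)√(1/7/(4π)) = -0.10662181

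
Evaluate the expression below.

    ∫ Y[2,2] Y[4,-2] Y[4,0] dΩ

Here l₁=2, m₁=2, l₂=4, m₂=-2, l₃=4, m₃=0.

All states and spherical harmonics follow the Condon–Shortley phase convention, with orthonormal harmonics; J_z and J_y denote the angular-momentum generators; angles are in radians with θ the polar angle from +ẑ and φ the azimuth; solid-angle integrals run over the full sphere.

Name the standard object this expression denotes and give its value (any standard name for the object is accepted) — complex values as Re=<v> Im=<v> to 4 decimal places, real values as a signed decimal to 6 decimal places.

This is a Gaunt coefficient — the integral of a triple product of spherical harmonics over the sphere.
Checks pass: Σm=0; 10 even; l₃=4∈[2,6].
(2·2+1)(2·4+1)(2·4+1) = 405
Δ: 2! 2! 6! / 11! → 1/13860
sum: t=0:+1/192 t=1:−1/36 t=2:+1/192 = -5/288
3j²(2 4 4; 0 0 0) = Δ·Π!·Σ² = 20/693  (sign -1)
sum: t=0:+1/192 = 1/192
3j²(2 4 4; 2 -2 0) = Δ·Π!·Σ² = 3/77  (sign +1)
combine: 4πI² = 405·20/693·3/77 = 2700/5929
take √, sign -1: I = -0.19036462

Gaunt coefficient, -0.190365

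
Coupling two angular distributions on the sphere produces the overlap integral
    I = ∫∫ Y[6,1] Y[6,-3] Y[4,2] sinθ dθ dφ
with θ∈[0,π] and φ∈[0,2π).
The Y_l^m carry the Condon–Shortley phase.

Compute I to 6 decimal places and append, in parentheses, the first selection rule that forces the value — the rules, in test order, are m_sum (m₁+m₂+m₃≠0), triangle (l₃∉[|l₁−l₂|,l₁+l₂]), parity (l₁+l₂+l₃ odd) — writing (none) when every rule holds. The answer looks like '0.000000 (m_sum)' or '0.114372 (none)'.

0.036205 (none)

m-sum 0 ✓  L=16 even ✓  0≤4≤12 ✓
Π(2lᵢ+1) = 13×13×9 = 1521
triangle coeff Δ(6,6,4) = 1/15315300
Σ_t [2,6]: t=2:+1/829440 t=3:−1/25920 t=4:+1/9216 t=5:−1/25920 t=6:+1/829440 = 7/207360
(3j)²=28/2431 [(6 6 4; 0 0 0)], sign=+1
Σ_t [1,3]: t=1:−1/483840 t=2:+1/51840 t=3:−1/69120 = 1/362880
(3j)²=16/17017 [(6 6 4; 1 -3 2)], sign=+1
⇒ 4πI² = 576/34969
I = (+1)√(576/34969/(4π)) = 0.03620468
No selection rule forces the value: the integral is nonzero (none).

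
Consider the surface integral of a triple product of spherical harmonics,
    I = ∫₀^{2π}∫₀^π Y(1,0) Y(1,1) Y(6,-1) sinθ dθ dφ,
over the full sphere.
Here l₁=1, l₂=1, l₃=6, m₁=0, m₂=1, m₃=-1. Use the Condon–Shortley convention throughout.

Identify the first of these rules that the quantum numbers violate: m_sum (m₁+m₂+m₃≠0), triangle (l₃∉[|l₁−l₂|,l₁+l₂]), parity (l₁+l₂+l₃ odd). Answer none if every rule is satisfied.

triangle

m₁+m₂+m₃ = 0 + 1 − 1 = 0  ✓
triangle: need |l₁−l₂| ≤ l₃ ≤ l₁+l₂ = [0,2]; l₃=6 is outside  ✗
parity: l₁+l₂+l₃ = 8 is even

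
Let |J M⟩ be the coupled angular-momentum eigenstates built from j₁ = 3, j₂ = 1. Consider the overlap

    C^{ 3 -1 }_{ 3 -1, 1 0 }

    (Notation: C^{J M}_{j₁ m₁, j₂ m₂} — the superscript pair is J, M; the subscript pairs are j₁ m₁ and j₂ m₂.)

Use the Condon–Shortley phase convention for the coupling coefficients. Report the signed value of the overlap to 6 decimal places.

−√(1/12) ≈ -0.288675

triangle: 1!*5!*1!/8! = 120/40320
(j±m)!: 2!*4!*1!*1!*2!*4! = 2304
prefactor² = (2J+1)*Δ*N² = 48
  k=0: +1/(0!*1!*4!*1!*1!*0!) = 1/24
  k=1: −1/(1!*0!*3!*0!*2!*1!) = -1/12
Σ = -1/24  ⇒  CG² = 48*(-1/24)² = 1/12
CG = −√(1/12) = -0.288675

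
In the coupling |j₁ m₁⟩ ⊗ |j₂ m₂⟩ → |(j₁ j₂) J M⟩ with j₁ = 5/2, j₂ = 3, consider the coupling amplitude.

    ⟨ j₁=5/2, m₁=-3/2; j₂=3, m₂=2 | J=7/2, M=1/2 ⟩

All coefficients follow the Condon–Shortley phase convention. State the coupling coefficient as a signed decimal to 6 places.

j₁+j₂−J=2  J+j₁−j₂=3  J−j₁+j₂=4  j₁+j₂+J+1=10
(j₁±m₁, j₂±m₂, J±M) = (1,4,5,1,4,3)
P² = 9216/35
sum k=1..2:
  [1] −1/144 = -1/144
  [2] +1/24 = 1/24
S = 5/144
C² = P²·S² = 20/63 ; C = +0.563436

+√(20/63) = +0.563436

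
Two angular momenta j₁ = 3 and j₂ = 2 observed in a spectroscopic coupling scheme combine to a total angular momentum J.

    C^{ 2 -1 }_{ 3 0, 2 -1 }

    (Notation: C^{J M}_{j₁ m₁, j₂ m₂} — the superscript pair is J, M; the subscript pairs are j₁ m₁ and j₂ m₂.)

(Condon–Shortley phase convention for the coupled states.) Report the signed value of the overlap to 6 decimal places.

−√(2/7) = -0.534522

triangle: 3!×3!×1!/8! = 36/40320
(j±m)!: 3!×3!×1!×3!×1!×3! = 1296
prefactor² = (2J+1)×Δ×N² = 81/14
  k=0: +1/(0!×3!×3!×1!×0!×0!) = 1/36
  k=1: −1/(1!×2!×2!×0!×1!×1!) = -1/4
Σ = -2/9  ⇒  CG² = 81/14×(-2/9)² = 2/7
CG = −√(2/7) = -0.534522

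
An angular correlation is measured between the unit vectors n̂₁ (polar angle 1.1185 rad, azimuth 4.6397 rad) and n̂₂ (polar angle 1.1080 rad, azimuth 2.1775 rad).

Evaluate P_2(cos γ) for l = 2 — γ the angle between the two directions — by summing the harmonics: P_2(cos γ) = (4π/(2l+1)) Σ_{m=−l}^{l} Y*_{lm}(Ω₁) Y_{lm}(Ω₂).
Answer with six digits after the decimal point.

Expand P_2 via completeness: Σ_{m} conj(Y_{2,m}) at Ω₁ times Y_{2,m} at Ω₂ —
  m=-2: Y*=-0.30920 + 0.04527j  Y=-0.10820 + 0.28974j  product 0.02034 - 0.09449j
  m=-1: Y*=-0.02205 - 0.30288j  Y=-0.17597 - 0.25354j  product -0.07291 + 0.05889j
  m=+0: Y*=-0.13467 + 0.00000j  Y=-0.12680 + 0.00000j  product 0.01708 + 0.00000j
  m=+1: Y*=0.02205 - 0.30288j  Y=0.17597 - 0.25354j  product -0.07291 - 0.05889j
  m=+2: Y*=-0.30920 - 0.04527j  Y=-0.10820 - 0.28974j  product 0.02034 + 0.09449j
Accumulated sum -0.08807 + 0.00000j; after 4π/(2l+1) scaling, -0.22135 + 0.00000j ⇒ P_2 = -0.221348

-0.221348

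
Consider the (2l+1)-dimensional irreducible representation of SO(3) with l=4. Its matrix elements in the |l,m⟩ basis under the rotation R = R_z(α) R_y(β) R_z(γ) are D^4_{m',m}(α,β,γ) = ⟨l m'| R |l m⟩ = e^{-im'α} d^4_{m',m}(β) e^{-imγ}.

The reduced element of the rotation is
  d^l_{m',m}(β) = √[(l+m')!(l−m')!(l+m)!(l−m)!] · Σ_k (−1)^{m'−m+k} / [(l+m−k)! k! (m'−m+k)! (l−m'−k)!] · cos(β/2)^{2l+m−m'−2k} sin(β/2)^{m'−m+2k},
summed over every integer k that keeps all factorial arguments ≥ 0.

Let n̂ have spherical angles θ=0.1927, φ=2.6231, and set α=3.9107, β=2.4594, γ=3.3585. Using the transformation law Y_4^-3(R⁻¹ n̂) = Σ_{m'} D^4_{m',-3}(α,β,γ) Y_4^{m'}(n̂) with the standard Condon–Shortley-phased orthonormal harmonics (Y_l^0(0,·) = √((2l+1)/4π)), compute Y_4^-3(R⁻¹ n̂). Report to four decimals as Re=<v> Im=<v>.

Need the full column D^4_{m',-3} for m'=−4..4 at α=3.9107, β=2.4594, γ=3.3585.
cos(β/2)=0.334520, sin(β/2)=0.942388
d^4_{-4,-3}: single k=1 term ⇒ +0.001249;  D = +0.001041+0.000691i
d^4_{-3,-3}: k∈[0..1] ⇒ +0.000157 -0.008712 = -0.008555;  D = +0.008411-0.001561i
d^4_{-2,-3}: k∈[0..1] ⇒ -0.001653 +0.039354 = +0.037701;  D = +0.021849-0.030725i
d^4_{-1,-3}: k∈[0..1] ⇒ +0.009878 -0.130656 = -0.120778;  D = -0.018164-0.119404i
d^4_{0,-3}: k∈[0..1] ⇒ -0.041483 +0.329217 = +0.287734;  D = -0.228935-0.174298i
d^4_{1,-3}: k∈[0..1] ⇒ +0.130656 -0.622151 = -0.491494;  D = -0.488054+0.058050i
d^4_{2,-3}: k∈[0..1] ⇒ -0.312322 +0.826222 = +0.513899;  D = -0.324455+0.398524i
d^4_{3,-3}: k∈[0..1] ⇒ +0.548685 -0.622071 = -0.073386;  D = +0.006289+0.073116i
d^4_{4,-3}: single k=0 term ⇒ -0.624565;  D = -0.471242-0.409893i
Y_4^{m'}(θ=0.1927,φ=2.6231) and Σ D·Y over m':
  (+0.0010+0.0007i)·(-0.0003+0.0005i)  (+0.0084-0.0016i)·(-0.0001-0.0086i)  (+0.0218-0.0307i)·(+0.0359+0.0607i)  (-0.0182-0.1194i)·(-0.2891-0.1650i)  (-0.2289-0.1743i)·(+0.6961+0.0000i)  (-0.4881+0.0580i)·(+0.2891-0.1650i)  (-0.3245+0.3985i)·(+0.0359-0.0607i)  (+0.0063+0.0731i)·(+0.0001-0.0086i)  (-0.4712-0.4099i)·(-0.0003-0.0005i)
Y_4^-3(R⁻¹ n̂) = -0.289602+0.047926i

Re=-0.2896 Im=0.0479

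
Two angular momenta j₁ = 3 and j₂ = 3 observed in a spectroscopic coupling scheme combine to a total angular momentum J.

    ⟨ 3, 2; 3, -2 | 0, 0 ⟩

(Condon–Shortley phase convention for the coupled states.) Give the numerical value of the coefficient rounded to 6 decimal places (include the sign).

j₁+j₂−J=6  J+j₁−j₂=0  J−j₁+j₂=0  j₁+j₂+J+1=7
(j₁±m₁, j₂±m₂, J±M) = (5,1,1,5,0,0)
P² = 14400/7
sum k=1..1:
  [1] −1/120 = -1/120
S = -1/120
C² = P²·S² = 1/7 ; C = -0.377964

−√(1/7) ≈ -0.377964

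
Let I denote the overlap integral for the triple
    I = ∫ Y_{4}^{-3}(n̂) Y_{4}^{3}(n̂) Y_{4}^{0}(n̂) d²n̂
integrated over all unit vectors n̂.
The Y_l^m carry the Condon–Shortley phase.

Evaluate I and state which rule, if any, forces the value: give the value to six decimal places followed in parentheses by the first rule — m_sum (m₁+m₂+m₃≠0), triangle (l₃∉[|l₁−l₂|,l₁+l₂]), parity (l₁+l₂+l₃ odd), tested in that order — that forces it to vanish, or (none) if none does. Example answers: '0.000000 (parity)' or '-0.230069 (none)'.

m-sum 0 ✓  L=12 even ✓  0≤4≤8 ✓
Π(2lᵢ+1) = 9×9×9 = 729
triangle coeff Δ(4,4,4) = 1/450450
Σ_t [0,4]: t=0:+1/13824 t=1:−1/216 t=2:+1/64 t=3:−1/216 t=4:+1/13824 = 5/768
(3j)²=18/1001 [(4 4 4; 0 0 0)], sign=+1
Σ_t [3,4]: t=3:−1/3456 t=4:+1/864 = 1/1152
(3j)²=7/286 [(4 4 4; -3 3 0)], sign=+1
⇒ 4πI² = 6561/20449
I = (+1)√(6561/20449/(4π)) = 0.15978796
No selection rule forces the value: the integral is nonzero (none).

0.159788 (none)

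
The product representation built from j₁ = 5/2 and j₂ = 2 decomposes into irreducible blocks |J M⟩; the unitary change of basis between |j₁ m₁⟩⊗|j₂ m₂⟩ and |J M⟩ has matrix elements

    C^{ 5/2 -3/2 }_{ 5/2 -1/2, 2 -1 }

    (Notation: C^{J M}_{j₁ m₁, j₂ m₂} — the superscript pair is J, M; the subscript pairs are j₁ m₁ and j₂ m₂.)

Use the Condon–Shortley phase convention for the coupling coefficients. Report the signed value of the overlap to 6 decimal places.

−√(6/35) = -0.414039

j₁+j₂−J=2  J+j₁−j₂=3  J−j₁+j₂=2  j₁+j₂+J+1=8
(j₁±m₁, j₂±m₂, J±M) = (2,3,1,3,1,4)
P² = 216/35
sum k=0..1:
  [0] +1/12 = 1/12
  [1] −1/4 = -1/4
S = -1/6
C² = P²·S² = 6/35 ; C = -0.414039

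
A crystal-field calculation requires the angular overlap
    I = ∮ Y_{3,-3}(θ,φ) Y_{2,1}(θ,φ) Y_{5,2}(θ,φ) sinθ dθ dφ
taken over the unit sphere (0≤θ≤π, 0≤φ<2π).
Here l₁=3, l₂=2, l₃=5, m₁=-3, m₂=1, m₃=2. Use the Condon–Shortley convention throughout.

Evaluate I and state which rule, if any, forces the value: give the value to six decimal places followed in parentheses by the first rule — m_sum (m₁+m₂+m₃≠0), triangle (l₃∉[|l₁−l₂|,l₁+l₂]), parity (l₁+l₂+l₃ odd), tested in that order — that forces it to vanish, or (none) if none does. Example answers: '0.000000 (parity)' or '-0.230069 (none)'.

m-sum 0 ✓  L=10 even ✓  1≤5≤5 ✓
Π(2lᵢ+1) = 7×5×11 = 385
triangle coeff Δ(3,2,5) = 1/2310
Σ_t [0,0]: t=0:+1/144 = 1/144
(3j)²=10/231 [(3 2 5; 0 0 0)], sign=-1
Σ_t [0,0]: t=0:+1/4320 = 1/4320
(3j)²=1/330 [(3 2 5; -3 1 2)], sign=-1
⇒ 4πI² = 5/99
I = (+1)√(5/99/(4π)) = 0.06339609
No selection rule forces the value: the integral is nonzero (none).

0.063396 (none)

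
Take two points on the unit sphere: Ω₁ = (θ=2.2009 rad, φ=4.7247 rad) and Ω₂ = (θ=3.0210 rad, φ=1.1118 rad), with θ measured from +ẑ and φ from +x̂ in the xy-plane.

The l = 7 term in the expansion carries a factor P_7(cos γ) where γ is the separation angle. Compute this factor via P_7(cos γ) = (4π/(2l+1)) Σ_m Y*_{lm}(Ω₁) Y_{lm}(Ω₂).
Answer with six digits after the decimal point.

Summing Y*_{l m}(θ₁,φ₁)·Y_{l m}(θ₂,φ₂) over m ∈ [−7, 7]; prefactor 4π/(2·7+1) = 0.837758:
  term(m=-7) = +0.000000+0.000000i   from Y*(Ω₁)=-0.009674+0.111981i, Y(Ω₂)=+0.000000-0.000000i
  term(m=-6) = -0.000002+0.000001i   from Y*(Ω₁)=+0.305862+0.022634i, Y(Ω₂)=-0.000005+0.000002i
  term(m=-5) = +0.000034-0.000034i   from Y*(Ω₁)=+0.027307-0.443059i, Y(Ω₂)=+0.000082+0.000072i
  term(m=-4) = -0.000129+0.000397i   from Y*(Ω₁)=-0.278559-0.013728i, Y(Ω₂)=+0.000392-0.001445i
  term(m=-3) = +0.000361+0.002284i   from Y*(Ω₁)=+0.005768-0.156116i, Y(Ω₂)=-0.014525+0.002851i
  term(m=-2) = -0.021528-0.029639i   from Y*(Ω₁)=-0.358192-0.008821i, Y(Ω₂)=+0.062102+0.081217i
  term(m=-1) = -0.003208-0.001635i   from Y*(Ω₁)=+0.000100-0.008091i, Y(Ω₂)=+0.197159-0.398946i
  term(m=+0) = +0.311383+0.000000i   from Y*(Ω₁)=-0.353421-0.000000i, Y(Ω₂)=-0.881053+0.000000i
  term(m=+1) = -0.003208+0.001635i   from Y*(Ω₁)=-0.000100-0.008091i, Y(Ω₂)=-0.197159-0.398946i
  term(m=+2) = -0.021528+0.029639i   from Y*(Ω₁)=-0.358192+0.008821i, Y(Ω₂)=+0.062102-0.081217i
  term(m=+3) = +0.000361-0.002284i   from Y*(Ω₁)=-0.005768-0.156116i, Y(Ω₂)=+0.014525+0.002851i
  term(m=+4) = -0.000129-0.000397i   from Y*(Ω₁)=-0.278559+0.013728i, Y(Ω₂)=+0.000392+0.001445i
  term(m=+5) = +0.000034+0.000034i   from Y*(Ω₁)=-0.027307-0.443059i, Y(Ω₂)=-0.000082+0.000072i
  term(m=+6) = -0.000002-0.000001i   from Y*(Ω₁)=+0.305862-0.022634i, Y(Ω₂)=-0.000005-0.000002i
  term(m=+7) = +0.000000-0.000000i   from Y*(Ω₁)=+0.009674+0.111981i, Y(Ω₂)=-0.000000-0.000000i
Σ over m = +0.262440+0.000000i; ×(4π/15) → +0.219861+0.000000i. Real part: 0.219861

0.219861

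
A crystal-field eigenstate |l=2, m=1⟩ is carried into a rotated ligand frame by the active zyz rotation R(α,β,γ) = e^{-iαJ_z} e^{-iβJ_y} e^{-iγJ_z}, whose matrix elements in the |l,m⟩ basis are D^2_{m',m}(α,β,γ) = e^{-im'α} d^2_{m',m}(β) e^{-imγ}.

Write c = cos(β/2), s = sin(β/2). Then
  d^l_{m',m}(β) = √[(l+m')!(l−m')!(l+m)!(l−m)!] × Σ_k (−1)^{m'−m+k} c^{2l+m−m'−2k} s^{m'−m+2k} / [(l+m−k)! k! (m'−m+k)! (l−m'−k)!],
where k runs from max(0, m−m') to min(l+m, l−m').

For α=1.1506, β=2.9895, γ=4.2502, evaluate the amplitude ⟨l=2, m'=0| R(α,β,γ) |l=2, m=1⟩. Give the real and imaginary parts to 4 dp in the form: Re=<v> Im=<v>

Re=0.0818 Im=-0.1642

First d^2_{0,1}(β=2.9895), then the phase factors e^{-i(0)α} and e^{-i(1)γ}:
c=cos(2.989500/2)=0.075973, s=sin(2.989500/2)=0.997110; N=√[2·2·6·1]=4.898979
Admissible k: 1..2 (factorial args all ≥0)
  k=1: (−1)^0·4.8990/(2)·0.0760^3·0.9971^1 = +0.001071
  k=2: (−1)^1·4.8990/(2)·0.0760^1·0.9971^3 = -0.184486
d^2_{0,1}(2.9895) = +0.001071 -0.184486 = -0.183415
D = (+1.000000+0.000000i)·(-0.183415)·(-0.445908+0.895079i) = +0.081786-0.164171i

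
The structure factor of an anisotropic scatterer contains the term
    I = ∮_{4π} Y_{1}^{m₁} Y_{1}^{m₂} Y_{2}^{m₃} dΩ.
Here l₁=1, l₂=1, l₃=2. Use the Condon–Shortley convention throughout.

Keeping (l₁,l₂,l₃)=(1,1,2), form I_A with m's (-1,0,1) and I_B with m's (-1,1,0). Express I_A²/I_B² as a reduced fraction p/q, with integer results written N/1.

3/1

Shared (l₁,l₂,l₃)=(1,1,2): N and (l;000)² cancel in I_A²/I_B².
A: Δ = 0!·2!·2!/5! = 1/30; Racah Σ t=0..0: t=0:+1/2 = 1/2; ⇒ 3j(1 1 2; -1 0 1)² = 1/10, sgn -1
B: Δ = 0!·2!·2!/5! = 1/30; Racah Σ t=0..0: t=0:+1/4 = 1/4; ⇒ 3j(1 1 2; -1 1 0)² = 1/30, sgn +1
I_A²/I_B² = (1/10)/(1/30) = 3/1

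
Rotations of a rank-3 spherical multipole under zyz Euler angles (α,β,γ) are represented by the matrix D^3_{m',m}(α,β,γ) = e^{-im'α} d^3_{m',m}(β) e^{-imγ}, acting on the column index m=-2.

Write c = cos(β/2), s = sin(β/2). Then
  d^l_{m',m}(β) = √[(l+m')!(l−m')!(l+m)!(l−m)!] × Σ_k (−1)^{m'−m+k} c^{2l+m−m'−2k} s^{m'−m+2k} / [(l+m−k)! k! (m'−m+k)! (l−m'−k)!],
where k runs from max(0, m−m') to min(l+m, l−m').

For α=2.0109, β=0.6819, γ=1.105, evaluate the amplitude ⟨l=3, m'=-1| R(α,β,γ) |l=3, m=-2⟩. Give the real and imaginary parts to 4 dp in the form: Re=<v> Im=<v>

Re=0.2776 Im=0.5186

Split into d^3_{-1,-2}(β=0.6819) × two z-phases.
With c≡cos(β/2)=0.942437 and s≡sin(β/2)=0.334383, N=[2·24·1·120]^{1/2}=75.894664
k∈{0,1} keeps every argument non-negative
  k=0: (−1)^1·75.8947/(24)·0.9424^5·0.3344^1 = -0.786151
  k=1: (−1)^2·75.8947/(12)·0.9424^3·0.3344^3 = +0.197933
d^3_{-1,-2}(0.6819) = -0.786151 +0.197933 = -0.588218
Phases: e^{-i·(-1)·2.0109}=-0.426033+0.904707i, e^{-i·(-2)·1.1050}=-0.596557+0.802571i ⇒ D=+0.277603+0.518592i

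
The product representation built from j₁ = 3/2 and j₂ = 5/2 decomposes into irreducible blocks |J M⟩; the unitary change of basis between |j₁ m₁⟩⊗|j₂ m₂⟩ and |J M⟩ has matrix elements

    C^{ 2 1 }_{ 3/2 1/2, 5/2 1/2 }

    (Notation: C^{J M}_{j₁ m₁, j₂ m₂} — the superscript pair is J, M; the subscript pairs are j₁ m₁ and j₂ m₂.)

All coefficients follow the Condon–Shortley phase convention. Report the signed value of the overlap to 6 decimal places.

−√(25/84) ≈ -0.545545

√[5·2!1!3!/7! · 2!1!3!2!3!1!] = √(12/7)
  +(−1)^0/∏(0,2,1,3,0,0)! = 1/12  (running 1/12)
  +(−1)^1/∏(1,1,0,2,1,1)! = -1/2  (running -5/12)
⟨..|..⟩ = √(12/7)·(-5/12) = -0.545545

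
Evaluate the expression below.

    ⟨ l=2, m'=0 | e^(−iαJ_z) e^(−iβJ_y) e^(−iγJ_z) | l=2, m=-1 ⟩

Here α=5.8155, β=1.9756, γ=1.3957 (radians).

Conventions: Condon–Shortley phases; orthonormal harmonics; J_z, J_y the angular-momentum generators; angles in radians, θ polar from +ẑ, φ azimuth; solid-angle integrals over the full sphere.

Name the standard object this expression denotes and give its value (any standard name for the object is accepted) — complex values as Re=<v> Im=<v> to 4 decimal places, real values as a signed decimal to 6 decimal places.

Wigner D-matrix element, Re=0.0772 Im=0.4366

This is a Wigner D-matrix element — the rotation-matrix element ⟨l m'| R(α,β,γ) |l m⟩ in the angular-momentum basis.
Split into d^2_{0,-1}(β=1.9756) × two z-phases.
With c≡cos(β/2)=0.550528 and s≡sin(β/2)=0.834817, N=[2·2·1·6]^{1/2}=4.898979
k: max(0,(-1)−(0))=0 … min(2+(-1),2−(0))=1
  k=0: (−1)^1·4.8990/(2)·0.5505^3·0.8348^1 = -0.341196
  k=1: (−1)^2·4.8990/(2)·0.5505^1·0.8348^3 = +0.784564
d^2_{0,-1}(1.9756) = -0.341196 +0.784564 = +0.443368
Attach z-rotation phases: D = e^{-i(0)(5.8155)}·(+0.443368)·e^{-i(-1)(1.3957)} = +0.077236+0.436588i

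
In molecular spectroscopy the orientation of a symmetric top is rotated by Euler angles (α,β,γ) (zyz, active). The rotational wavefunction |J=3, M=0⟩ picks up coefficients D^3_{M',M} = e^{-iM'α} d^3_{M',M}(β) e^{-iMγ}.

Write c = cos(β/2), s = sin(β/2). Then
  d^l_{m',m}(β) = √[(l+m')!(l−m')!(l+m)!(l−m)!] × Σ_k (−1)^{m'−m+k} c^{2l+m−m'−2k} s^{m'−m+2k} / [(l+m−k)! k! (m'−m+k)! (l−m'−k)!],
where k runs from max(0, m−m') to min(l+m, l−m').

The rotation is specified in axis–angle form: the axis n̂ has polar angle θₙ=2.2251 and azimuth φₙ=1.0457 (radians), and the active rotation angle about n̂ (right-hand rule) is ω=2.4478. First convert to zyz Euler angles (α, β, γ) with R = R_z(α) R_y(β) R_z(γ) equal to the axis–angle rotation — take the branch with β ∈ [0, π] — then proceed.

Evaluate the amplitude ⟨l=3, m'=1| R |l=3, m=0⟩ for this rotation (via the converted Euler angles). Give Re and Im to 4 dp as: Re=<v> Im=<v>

Axis–angle → zyz. n̂ = (sinθₙcosφₙ, sinθₙsinφₙ, cosθₙ) = (+0.397765, +0.686572, -0.608607), ω = 2.4478.
R = I cosω + sinω [n̂]ₓ + (1−cosω) n̂n̂ᵀ gives
  R = [-0.488969, +0.872234, +0.010832; +0.093878, +0.064965, -0.993462; -0.867235, -0.484755, -0.113649]
β = atan2(√(R₁₃²+R₂₃²), R₃₃) = 1.684691; α = atan2(R₂₃, R₁₃) mod 2π = 4.723292; γ = atan2(R₃₂, −R₃₁) mod 2π = 5.773485
D^3_{1,0}(4.7233,1.6847,5.7735) = e^{-i·1·4.7233}·d^3_{1,0}(1.6847)·e^{-i·0·5.7735}. Compute d first:
Half-angle: c=0.665714, s=0.746207. N=√(24·2·6·6)=41.569219
Admissible k: 0..2 (factorial args all ≥0)
  k=0: (−1)^1·41.5692/(12)·0.6657^5·0.7462^1 = -0.337979
  k=1: (−1)^2·41.5692/(4)·0.6657^3·0.7462^3 = +1.273952
  k=2: (−1)^3·41.5692/(12)·0.6657^1·0.7462^5 = -0.533549
d^3_{1,0}(1.6847) = -0.337979 +1.273952 -0.533549 = +0.402424
Attach z-rotation phases: D = e^{-i(1)(4.7233)}·(+0.402424)·e^{-i(0)(5.7735)} = +0.004388+0.402400i

Re=0.0044 Im=0.4024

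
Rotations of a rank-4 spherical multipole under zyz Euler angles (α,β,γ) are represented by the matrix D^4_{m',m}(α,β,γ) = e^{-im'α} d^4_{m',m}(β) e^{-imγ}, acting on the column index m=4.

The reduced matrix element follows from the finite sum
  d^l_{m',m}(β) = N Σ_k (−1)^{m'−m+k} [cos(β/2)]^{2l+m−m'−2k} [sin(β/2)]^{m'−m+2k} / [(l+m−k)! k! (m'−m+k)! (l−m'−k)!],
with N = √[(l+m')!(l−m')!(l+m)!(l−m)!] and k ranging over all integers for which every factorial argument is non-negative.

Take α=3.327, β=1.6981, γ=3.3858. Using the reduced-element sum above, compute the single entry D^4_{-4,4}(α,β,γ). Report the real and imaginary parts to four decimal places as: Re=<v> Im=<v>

Re=0.0980 Im=-0.0235

D^4_{-4,4}(3.3270,1.6981,3.3858) = e^{-i·-4·3.3270}·d^4_{-4,4}(1.6981)·e^{-i·4·3.3858}. Compute d first:
c=cos(1.698100/2)=0.660697, s=sin(1.698100/2)=0.750653; N=√[1·40320·40320·1]=40320.000000
The bounds max(0,m−m')=8 and min(l+m,l−m')=8 give 1 term
  k=8: (−1)^0·40320.0000/(40320)·0.6607^0·0.7507^8 = +0.100812
d^4_{-4,4}(1.6981) = +0.100812
Attach z-rotation phases: D = e^{-i(-4)(3.3270)}·(+0.100812)·e^{-i(4)(3.3858)} = +0.098037-0.023493i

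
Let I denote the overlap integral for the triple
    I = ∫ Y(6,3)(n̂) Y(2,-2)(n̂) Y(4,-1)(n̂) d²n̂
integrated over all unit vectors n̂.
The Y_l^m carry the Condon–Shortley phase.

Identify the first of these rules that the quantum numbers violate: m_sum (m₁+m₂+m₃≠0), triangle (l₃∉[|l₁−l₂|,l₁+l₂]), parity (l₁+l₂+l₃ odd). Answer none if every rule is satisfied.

Σmᵢ = 0  ✓
l₃∈[|l₁−l₂|,l₁+l₂]=[4,8], have l₃=4  ✓
Σlᵢ = 12 ⇒ even  ✓

none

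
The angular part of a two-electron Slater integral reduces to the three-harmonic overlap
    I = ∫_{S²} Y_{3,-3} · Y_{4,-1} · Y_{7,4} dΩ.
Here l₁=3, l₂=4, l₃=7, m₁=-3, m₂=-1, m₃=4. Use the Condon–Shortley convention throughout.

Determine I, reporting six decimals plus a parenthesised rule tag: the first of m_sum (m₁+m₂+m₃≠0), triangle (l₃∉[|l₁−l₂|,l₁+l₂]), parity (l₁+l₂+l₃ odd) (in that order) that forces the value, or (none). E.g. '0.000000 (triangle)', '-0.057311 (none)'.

Rules hold: Σm=0, L=14 even, 1≤7≤7.
N = 7·9·15 = 945
Δ = 0!·6!·8!/15! = 1/45045
Racah Σ t=0..0: t=0:+1/20736 = 1/20736
⇒ 3j(3 4 7; 0 0 0)² = 35/1287, sgn -1
Racah Σ t=0..0: t=0:+1/518400 = 1/518400
⇒ 3j(3 4 7; -3 -1 4)² = 2/195, sgn -1
4πI² = N·(3j₀)²·(3jₘ)² = 490/1859
I = +1·√(0.263583/4π) = 0.14482829
No selection rule forces the value: the integral is nonzero (none).

0.144828 (none)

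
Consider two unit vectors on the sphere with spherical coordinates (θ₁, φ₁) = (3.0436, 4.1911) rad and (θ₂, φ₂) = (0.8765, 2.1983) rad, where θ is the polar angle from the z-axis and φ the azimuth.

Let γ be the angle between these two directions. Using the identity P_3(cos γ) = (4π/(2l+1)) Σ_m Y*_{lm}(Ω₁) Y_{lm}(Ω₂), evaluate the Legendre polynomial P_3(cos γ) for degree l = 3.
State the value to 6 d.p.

Summing Y*_{l m}(θ₁,φ₁)·Y_{l m}(θ₂,φ₂) over m ∈ [−3, 3]; prefactor 4π/(2·3+1) = 1.795196:
  [-3]  conj(Y_{3,-3})(Ω₁) = (0.000391, 0.000003) ; Y_{3,-3}(Ω₂) = (0.180243, -0.058078) ; Δ = (0.000071, -0.000022)
  [-2]  conj(Y_{3,-2})(Ω₁) = (0.004907, -0.008409) ; Y_{3,-2}(Ω₂) = (-0.119941, 0.367103) ; Δ = (0.002498, 0.002810)
  [-1]  conj(Y_{3,-1})(Ω₁) = (-0.062230, -0.108364) ; Y_{3,-1}(Ω₂) = (-0.152676, -0.210501) ; Δ = (-0.013310, 0.029644)
  [+0]  conj(Y_{3,0})(Ω₁) = (-0.724998, -0.000000) ; Y_{3,0}(Ω₂) = (-0.227551, 0.000000) ; Δ = (0.164974, 0.000000)
  [+1]  conj(Y_{3,1})(Ω₁) = (0.062230, -0.108364) ; Y_{3,1}(Ω₂) = (0.152676, -0.210501) ; Δ = (-0.013310, -0.029644)
  [+2]  conj(Y_{3,2})(Ω₁) = (0.004907, 0.008409) ; Y_{3,2}(Ω₂) = (-0.119941, -0.367103) ; Δ = (0.002498, -0.002810)
  [+3]  conj(Y_{3,3})(Ω₁) = (-0.000391, 0.000003) ; Y_{3,3}(Ω₂) = (-0.180243, -0.058078) ; Δ = (0.000071, 0.000022)
Σ over m = (0.143492, 0.000000); ×(4π/7) → (0.257597, 0.000000). Real part: 0.257597

0.257597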